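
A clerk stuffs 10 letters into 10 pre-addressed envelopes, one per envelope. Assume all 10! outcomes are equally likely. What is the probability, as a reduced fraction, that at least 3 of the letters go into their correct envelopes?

145697/1814400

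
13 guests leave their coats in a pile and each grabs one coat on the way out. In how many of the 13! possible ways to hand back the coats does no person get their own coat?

Use !n = (n-1)(!(n-1) + !(n-2)).
!13 = 12·(176214841 + 14684570) = 12·190899411 = 2290792932

2290792932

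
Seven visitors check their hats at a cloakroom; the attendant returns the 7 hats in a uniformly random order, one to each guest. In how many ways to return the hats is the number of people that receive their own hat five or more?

22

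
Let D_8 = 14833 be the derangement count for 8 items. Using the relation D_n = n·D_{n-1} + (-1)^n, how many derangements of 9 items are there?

133496

D_9 = 9·14833 - 1 = 133496.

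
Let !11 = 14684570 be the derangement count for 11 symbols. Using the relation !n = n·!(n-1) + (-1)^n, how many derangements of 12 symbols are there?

176214841

!12 = 12·14684570 + 1 = 176214841.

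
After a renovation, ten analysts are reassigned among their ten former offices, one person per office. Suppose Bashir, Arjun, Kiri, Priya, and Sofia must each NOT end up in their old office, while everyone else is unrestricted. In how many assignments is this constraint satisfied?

Inclusion-exclusion on the 5 forbidden self-matches:
Σ_{j=0}^{5} (-1)^j C(5,j)(10-j)!
= C(5,0)·10! - C(5,1)·9! + C(5,2)·8! - C(5,3)·7! + C(5,4)·6! - C(5,5)·5!
= 3628800 - 1814400 + 403200 - 50400 + 3600 - 120
= 2170680

2170680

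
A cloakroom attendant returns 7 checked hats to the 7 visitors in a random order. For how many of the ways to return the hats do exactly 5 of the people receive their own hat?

21

Choose which 5 of the 7 are fixed: C(7,5) = 21.
The remaining 2 must be deranged: !2 = 1.
Total: 21 × 1 = 21.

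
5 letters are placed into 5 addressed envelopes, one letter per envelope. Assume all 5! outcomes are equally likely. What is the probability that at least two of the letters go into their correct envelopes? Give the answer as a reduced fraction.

Favorable outcomes: Σ_{i≥2} C(5,i)·!(5-i) = 10·2 + 10·1 + 5·0 + 1·1 = 31.
Total outcomes: 5! = 120.
Probability = 31/120 = 31/120.

31/120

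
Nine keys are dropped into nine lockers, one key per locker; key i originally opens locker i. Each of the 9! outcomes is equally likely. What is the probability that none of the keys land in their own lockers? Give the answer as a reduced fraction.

16687/45360

Favorable outcomes: !9 = 133496.
Total outcomes: 9! = 362880.
Probability = 133496/362880 = 16687/45360.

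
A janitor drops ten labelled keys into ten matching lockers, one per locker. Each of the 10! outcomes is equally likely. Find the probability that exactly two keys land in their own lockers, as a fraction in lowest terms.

2119/11520

Favorable outcomes: C(10,2)·!8 = 45·14833 = 667485.
Total outcomes: 10! = 3628800.
Probability = 667485/3628800 = 2119/11520.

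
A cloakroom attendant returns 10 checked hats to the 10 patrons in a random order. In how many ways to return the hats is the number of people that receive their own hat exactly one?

Pick the single fixed position: C(10,1) = 10 ways.
The remaining 9 must be deranged: !9 = 133496.
Total: 10 × 133496 = 1334960.

1334960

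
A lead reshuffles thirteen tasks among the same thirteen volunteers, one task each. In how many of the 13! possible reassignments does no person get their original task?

!13 is the nearest integer to 13!/e.
13! = 6227020800, and 6227020800/e ≈ 2290792932.07, so !13 = 2290792932.

2290792932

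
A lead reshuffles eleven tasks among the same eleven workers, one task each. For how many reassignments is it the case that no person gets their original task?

!11 = 11! · Σ_{k=0}^{11} (-1)^k/k!
= 11! - 11!/1! + 11!/2! - 11!/3! + 11!/4! - 11!/5! + 11!/6! - 11!/7! + 11!/8! - 11!/9! + 11!/10! - 11!/11!
= 39916800 - 39916800 + 19958400 - 6652800 + 1663200 - 332640 + 55440 - 7920 + 990 - 110 + 11 - 1
= 14684570

14684570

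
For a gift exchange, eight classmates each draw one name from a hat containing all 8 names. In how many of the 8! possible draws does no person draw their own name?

14833

The number of derangements of 8 is !8 = Σ_{k=0}^{8} (-1)^k·8!/k!
= 8! - 8!/1! + 8!/2! - 8!/3! + 8!/4! - 8!/5! + 8!/6! - 8!/7! + 8!/8!
= 40320 - 40320 + 20160 - 6720 + 1680 - 336 + 56 - 8 + 1
= 14833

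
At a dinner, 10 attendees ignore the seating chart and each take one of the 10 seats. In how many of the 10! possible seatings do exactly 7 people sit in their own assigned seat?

240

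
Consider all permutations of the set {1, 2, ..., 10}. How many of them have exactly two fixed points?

667485

Pick the 2 fixed positions: C(10,2) = 45 ways.
The remaining 8 must be deranged: !8 = 14833.
Total: 45 × 14833 = 667485.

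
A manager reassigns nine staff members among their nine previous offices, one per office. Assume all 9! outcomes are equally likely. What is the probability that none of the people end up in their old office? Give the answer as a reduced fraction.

Favorable outcomes: !9 = 133496.
Total outcomes: 9! = 362880.
Probability = 133496/362880 = 16687/45360.

16687/45360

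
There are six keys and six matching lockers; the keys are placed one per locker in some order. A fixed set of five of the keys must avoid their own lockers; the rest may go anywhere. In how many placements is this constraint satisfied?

309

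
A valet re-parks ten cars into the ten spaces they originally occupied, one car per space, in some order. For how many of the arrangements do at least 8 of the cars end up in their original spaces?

# with exactly i fixed is C(10,i)·!(10-i); sum over i=8..10:
  i=8: C(10,8)·!2 = 45·1 = 45
  i=9: C(10,9)·!1 = 10·0 = 0
  i=10: C(10,10)·!0 = 1·1 = 1
Total = 46.

46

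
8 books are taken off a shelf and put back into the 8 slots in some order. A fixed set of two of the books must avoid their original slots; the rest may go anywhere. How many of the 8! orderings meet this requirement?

30960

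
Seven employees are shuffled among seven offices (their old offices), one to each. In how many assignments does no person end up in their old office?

Recurrence: !7 = 7·!6 + (-1)^7.
!7 = 7·265 - 1 = 1854

1854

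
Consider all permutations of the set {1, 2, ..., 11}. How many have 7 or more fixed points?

3356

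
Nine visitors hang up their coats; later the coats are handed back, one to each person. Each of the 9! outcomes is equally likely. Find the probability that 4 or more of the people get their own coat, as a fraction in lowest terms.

Favorable outcomes: Σ_{i≥4} C(9,i)·!(9-i) = 126·44 + 126·9 + 84·2 + 36·1 + 9·0 + 1·1 = 6883.
Total outcomes: 9! = 362880.
Probability = 6883/362880 = 6883/362880.

6883/362880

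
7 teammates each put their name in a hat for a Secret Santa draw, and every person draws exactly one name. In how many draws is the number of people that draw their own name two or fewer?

# with exactly i fixed is C(7,i)·!(7-i); sum over i=0..2:
  i=0: C(7,0)·!7 = 1·1854 = 1854
  i=1: C(7,1)·!6 = 7·265 = 1855
  i=2: C(7,2)·!5 = 21·44 = 924
Total = 4633.

4633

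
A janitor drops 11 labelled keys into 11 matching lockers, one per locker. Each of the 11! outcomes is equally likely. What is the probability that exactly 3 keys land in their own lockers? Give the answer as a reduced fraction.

2119/34560

Favorable outcomes: C(11,3)·!8 = 165·14833 = 2447445.
Total outcomes: 11! = 39916800.
Probability = 2447445/39916800 = 2119/34560.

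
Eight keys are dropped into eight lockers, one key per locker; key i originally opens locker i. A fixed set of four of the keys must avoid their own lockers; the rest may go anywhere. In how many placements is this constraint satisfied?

24024

Inclusion-exclusion on the 4 forbidden self-matches:
Σ_{j=0}^{4} (-1)^j C(4,j)(8-j)!
= C(4,0)·8! - C(4,1)·7! + C(4,2)·6! - C(4,3)·5! + C(4,4)·4!
= 40320 - 20160 + 4320 - 480 + 24
= 24024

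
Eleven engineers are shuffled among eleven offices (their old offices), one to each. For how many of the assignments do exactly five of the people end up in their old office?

122430

Choose which 5 of the 11 are fixed: C(11,5) = 462.
The remaining 6 must be deranged: !6 = 265.
Total: 462 × 265 = 122430.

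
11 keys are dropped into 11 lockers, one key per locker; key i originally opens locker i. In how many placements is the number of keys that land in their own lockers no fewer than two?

10547659

Sum C(11,i)·!(11-i) for i = 2..11:
  i=2: C(11,2)·!9 = 55·133496 = 7342280
  i=3: C(11,3)·!8 = 165·14833 = 2447445
  i=4: C(11,4)·!7 = 330·1854 = 611820
  i=5: C(11,5)·!6 = 462·265 = 122430
  i=6: C(11,6)·!5 = 462·44 = 20328
  i=7: C(11,7)·!4 = 330·9 = 2970
  i=8: C(11,8)·!3 = 165·2 = 330
  i=9: C(11,9)·!2 = 55·1 = 55
  i=10: C(11,10)·!1 = 11·0 = 0
  i=11: C(11,11)·!0 = 1·1 = 1
Total = 10547659.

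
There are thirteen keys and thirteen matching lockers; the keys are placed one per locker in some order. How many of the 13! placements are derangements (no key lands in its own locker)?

Recurrence: !13 = 12·(!12 + !11).
!13 = 12·(176214841 + 14684570) = 12·190899411 = 2290792932

2290792932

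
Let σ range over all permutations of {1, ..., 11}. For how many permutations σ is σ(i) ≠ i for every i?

!11 = 11! · Σ_{k=0}^{11} (-1)^k/k!
= 11! - 11!/1! + 11!/2! - 11!/3! + 11!/4! - 11!/5! + 11!/6! - 11!/7! + 11!/8! - 11!/9! + 11!/10! - 11!/11!
= 39916800 - 39916800 + 19958400 - 6652800 + 1663200 - 332640 + 55440 - 7920 + 990 - 110 + 11 - 1
= 14684570

14684570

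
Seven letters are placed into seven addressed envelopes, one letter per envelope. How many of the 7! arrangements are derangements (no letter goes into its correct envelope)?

1854

!7 is the nearest integer to 7!/e.
7! = 5040, and 5040/e ≈ 1854.11, so !7 = 1854.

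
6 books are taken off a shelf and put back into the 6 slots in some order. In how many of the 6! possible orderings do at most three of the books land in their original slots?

704

Sum C(6,i)·!(6-i) for i = 0..3:
  i=0: C(6,0)·!6 = 1·265 = 265
  i=1: C(6,1)·!5 = 6·44 = 264
  i=2: C(6,2)·!4 = 15·9 = 135
  i=3: C(6,3)·!3 = 20·2 = 40
Total = 704.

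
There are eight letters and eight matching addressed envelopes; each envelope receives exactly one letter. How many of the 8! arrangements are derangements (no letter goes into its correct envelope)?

14833

Use !n = (n-1)(!(n-1) + !(n-2)).
!8 = 7·(1854 + 265) = 7·2119 = 14833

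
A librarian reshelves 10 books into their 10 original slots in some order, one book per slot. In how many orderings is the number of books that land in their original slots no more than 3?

# with exactly i fixed is C(10,i)·!(10-i); sum over i=0..3:
  i=0: C(10,0)·!10 = 1·1334961 = 1334961
  i=1: C(10,1)·!9 = 10·133496 = 1334960
  i=2: C(10,2)·!8 = 45·14833 = 667485
  i=3: C(10,3)·!7 = 120·1854 = 222480
Total = 3559886.

3559886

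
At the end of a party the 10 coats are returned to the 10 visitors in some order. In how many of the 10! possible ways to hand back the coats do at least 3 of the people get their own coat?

291394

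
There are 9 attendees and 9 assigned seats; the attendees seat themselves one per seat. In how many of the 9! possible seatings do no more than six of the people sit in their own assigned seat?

362843

# with exactly i fixed is C(9,i)·!(9-i); sum over i=0..6:
  i=0: C(9,0)·!9 = 1·133496 = 133496
  i=1: C(9,1)·!8 = 9·14833 = 133497
  i=2: C(9,2)·!7 = 36·1854 = 66744
  i=3: C(9,3)·!6 = 84·265 = 22260
  i=4: C(9,4)·!5 = 126·44 = 5544
  i=5: C(9,5)·!4 = 126·9 = 1134
  i=6: C(9,6)·!3 = 84·2 = 168
Total = 362843.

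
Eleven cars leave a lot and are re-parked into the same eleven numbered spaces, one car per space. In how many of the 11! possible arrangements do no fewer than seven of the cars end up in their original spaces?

3356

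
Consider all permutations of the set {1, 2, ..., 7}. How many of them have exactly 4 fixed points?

70

Pick the 4 fixed positions: C(7,4) = 35 ways.
The other 3 form a derangement: !3 = 2.
Total: 35 × 2 = 70.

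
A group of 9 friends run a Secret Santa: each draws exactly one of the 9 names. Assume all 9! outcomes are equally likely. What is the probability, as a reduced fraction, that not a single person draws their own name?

16687/45360

Favorable outcomes: !9 = 133496.
Total outcomes: 9! = 362880.
Probability = 133496/362880 = 16687/45360.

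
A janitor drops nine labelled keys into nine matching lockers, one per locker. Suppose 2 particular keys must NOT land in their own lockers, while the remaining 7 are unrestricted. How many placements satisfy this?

Inclusion-exclusion on the 2 forbidden self-matches:
Σ_{j=0}^{2} (-1)^j C(2,j)(9-j)!
= C(2,0)·9! - C(2,1)·8! + C(2,2)·7!
= 362880 - 80640 + 5040
= 287280

287280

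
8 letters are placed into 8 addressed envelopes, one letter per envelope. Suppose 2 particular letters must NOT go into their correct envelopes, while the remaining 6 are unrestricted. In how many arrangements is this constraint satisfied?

30960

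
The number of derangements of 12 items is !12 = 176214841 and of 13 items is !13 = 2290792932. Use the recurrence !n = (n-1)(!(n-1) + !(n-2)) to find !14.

32071101049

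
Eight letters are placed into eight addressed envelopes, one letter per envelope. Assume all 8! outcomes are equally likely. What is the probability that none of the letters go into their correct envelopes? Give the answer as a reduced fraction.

2119/5760

Favorable outcomes: !8 = 14833.
Total outcomes: 8! = 40320.
Probability = 14833/40320 = 2119/5760.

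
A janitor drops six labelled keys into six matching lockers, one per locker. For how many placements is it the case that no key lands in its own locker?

The number of derangements of 6 is !6 = Σ_{k=0}^{6} (-1)^k·6!/k!
= 6! - 6!/1! + 6!/2! - 6!/3! + 6!/4! - 6!/5! + 6!/6!
= 720 - 720 + 360 - 120 + 30 - 6 + 1
= 265

265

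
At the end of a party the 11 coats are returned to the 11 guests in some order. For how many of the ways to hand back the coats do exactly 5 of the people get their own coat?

122430

Choose which 5 of the 11 are fixed: C(11,5) = 462.
The other 6 form a derangement: !6 = 265.
Total: 462 × 265 = 122430.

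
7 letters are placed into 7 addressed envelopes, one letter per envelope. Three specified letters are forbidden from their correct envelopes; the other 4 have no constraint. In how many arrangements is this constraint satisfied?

Inclusion-exclusion on the 3 forbidden self-matches:
Σ_{j=0}^{3} (-1)^j C(3,j)(7-j)!
= C(3,0)·7! - C(3,1)·6! + C(3,2)·5! - C(3,3)·4!
= 5040 - 2160 + 360 - 24
= 3216

3216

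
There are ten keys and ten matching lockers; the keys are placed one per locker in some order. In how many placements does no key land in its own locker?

Use !n = (n-1)(!(n-1) + !(n-2)).
!10 = 9·(133496 + 14833) = 9·148329 = 1334961

1334961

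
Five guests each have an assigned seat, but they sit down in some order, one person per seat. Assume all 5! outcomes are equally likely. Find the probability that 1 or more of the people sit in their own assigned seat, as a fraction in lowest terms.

19/30

Favorable outcomes: Σ_{i≥1} C(5,i)·!(5-i) = 5·9 + 10·2 + 10·1 + 5·0 + 1·1 = 76.
Total outcomes: 5! = 120.
Probability = 76/120 = 19/30.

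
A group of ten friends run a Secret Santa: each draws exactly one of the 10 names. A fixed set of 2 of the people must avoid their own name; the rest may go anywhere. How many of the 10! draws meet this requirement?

2943360

Let A_j be the event that the j-th constrained one is fixed. By inclusion-exclusion over the 2 events:
Σ_{j=0}^{2} (-1)^j C(2,j)(10-j)!
= C(2,0)·10! - C(2,1)·9! + C(2,2)·8!
= 3628800 - 725760 + 40320
= 2943360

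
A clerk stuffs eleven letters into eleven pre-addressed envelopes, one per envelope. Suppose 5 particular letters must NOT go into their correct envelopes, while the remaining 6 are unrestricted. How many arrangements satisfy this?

25022880

Inclusion-exclusion on the 5 forbidden self-matches:
Σ_{j=0}^{5} (-1)^j C(5,j)(11-j)!
= C(5,0)·11! - C(5,1)·10! + C(5,2)·9! - C(5,3)·8! + C(5,4)·7! - C(5,5)·6!
= 39916800 - 18144000 + 3628800 - 403200 + 25200 - 720
= 25022880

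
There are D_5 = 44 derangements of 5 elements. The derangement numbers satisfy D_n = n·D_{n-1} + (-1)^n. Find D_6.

265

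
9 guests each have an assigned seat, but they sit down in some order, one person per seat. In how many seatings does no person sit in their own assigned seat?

133496

The number of derangements of 9 is !9 = Σ_{k=0}^{9} (-1)^k·9!/k!
= 9! - 9!/1! + 9!/2! - 9!/3! + 9!/4! - 9!/5! + 9!/6! - 9!/7! + 9!/8! - 9!/9!
= 362880 - 362880 + 181440 - 60480 + 15120 - 3024 + 504 - 72 + 9 - 1
= 133496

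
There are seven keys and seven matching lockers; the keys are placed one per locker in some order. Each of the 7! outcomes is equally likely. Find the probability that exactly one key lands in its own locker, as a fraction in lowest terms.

Favorable outcomes: C(7,1)·!6 = 7·265 = 1855.
Total outcomes: 7! = 5040.
Probability = 1855/5040 = 53/144.

53/144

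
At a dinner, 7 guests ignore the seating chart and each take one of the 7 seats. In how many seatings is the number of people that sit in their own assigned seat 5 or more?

22

# with exactly i fixed is C(7,i)·!(7-i); sum over i=5..7:
  i=5: C(7,5)·!2 = 21·1 = 21
  i=6: C(7,6)·!1 = 7·0 = 0
  i=7: C(7,7)·!0 = 1·1 = 1
Total = 22.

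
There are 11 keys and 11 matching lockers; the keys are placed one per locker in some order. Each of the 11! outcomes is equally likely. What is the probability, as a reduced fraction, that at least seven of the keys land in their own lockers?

839/9979200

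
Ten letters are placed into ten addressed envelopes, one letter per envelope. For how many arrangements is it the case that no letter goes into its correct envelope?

1334961

The number of derangements of 10 is !10 = Σ_{k=0}^{10} (-1)^k·10!/k!
= 10! - 10!/1! + 10!/2! - 10!/3! + 10!/4! - 10!/5! + 10!/6! - 10!/7! + 10!/8! - 10!/9! + 10!/10!
= 3628800 - 3628800 + 1814400 - 604800 + 151200 - 30240 + 5040 - 720 + 90 - 10 + 1
= 1334961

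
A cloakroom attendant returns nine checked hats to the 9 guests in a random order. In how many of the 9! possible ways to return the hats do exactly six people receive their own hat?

Pick the 6 fixed positions: C(9,6) = 84 ways.
The other 3 form a derangement: !3 = 2.
Total: 84 × 2 = 168.

168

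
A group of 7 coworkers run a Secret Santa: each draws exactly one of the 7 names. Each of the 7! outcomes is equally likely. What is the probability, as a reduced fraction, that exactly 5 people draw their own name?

1/240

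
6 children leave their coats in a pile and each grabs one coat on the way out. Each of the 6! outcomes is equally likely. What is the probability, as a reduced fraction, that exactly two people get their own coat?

Favorable outcomes: C(6,2)·!4 = 15·9 = 135.
Total outcomes: 6! = 720.
Probability = 135/720 = 3/16.

3/16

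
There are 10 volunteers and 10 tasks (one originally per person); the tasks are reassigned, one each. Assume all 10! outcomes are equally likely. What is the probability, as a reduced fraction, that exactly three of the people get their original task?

Favorable outcomes: C(10,3)·!7 = 120·1854 = 222480.
Total outcomes: 10! = 3628800.
Probability = 222480/3628800 = 103/1680.

103/1680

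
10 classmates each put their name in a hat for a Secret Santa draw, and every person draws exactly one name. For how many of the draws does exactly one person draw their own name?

Choose which one of the 10 is fixed: C(10,1) = 10.
The other 9 form a derangement: !9 = 133496.
Total: 10 × 133496 = 1334960.

1334960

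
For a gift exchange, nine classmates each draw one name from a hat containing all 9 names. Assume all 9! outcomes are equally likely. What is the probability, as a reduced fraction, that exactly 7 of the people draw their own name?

1/10080

Favorable outcomes: C(9,7)·!2 = 36·1 = 36.
Total outcomes: 9! = 362880.
Probability = 36/362880 = 1/10080.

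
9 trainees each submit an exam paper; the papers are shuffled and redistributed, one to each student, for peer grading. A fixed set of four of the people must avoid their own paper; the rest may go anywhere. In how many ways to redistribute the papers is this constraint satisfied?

229080

Let A_j be the event that the j-th constrained one is fixed. By inclusion-exclusion over the 4 events:
Σ_{j=0}^{4} (-1)^j C(4,j)(9-j)!
= C(4,0)·9! - C(4,1)·8! + C(4,2)·7! - C(4,3)·6! + C(4,4)·5!
= 362880 - 161280 + 30240 - 2880 + 120
= 229080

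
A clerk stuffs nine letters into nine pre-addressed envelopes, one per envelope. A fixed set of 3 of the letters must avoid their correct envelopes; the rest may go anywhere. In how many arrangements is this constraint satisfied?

Let A_j be the event that the j-th constrained one is fixed. By inclusion-exclusion over the 3 events:
Σ_{j=0}^{3} (-1)^j C(3,j)(9-j)!
= C(3,0)·9! - C(3,1)·8! + C(3,2)·7! - C(3,3)·6!
= 362880 - 120960 + 15120 - 720
= 256320

256320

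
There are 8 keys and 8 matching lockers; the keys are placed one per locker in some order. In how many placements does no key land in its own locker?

14833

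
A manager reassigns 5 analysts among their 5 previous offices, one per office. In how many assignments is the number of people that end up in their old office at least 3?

11

# with exactly i fixed is C(5,i)·!(5-i); sum over i=3..5:
  i=3: C(5,3)·!2 = 10·1 = 10
  i=4: C(5,4)·!1 = 5·0 = 0
  i=5: C(5,5)·!0 = 1·1 = 1
Total = 11.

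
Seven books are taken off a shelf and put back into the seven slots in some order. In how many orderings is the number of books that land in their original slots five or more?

# with exactly i fixed is C(7,i)·!(7-i); sum over i=5..7:
  i=5: C(7,5)·!2 = 21·1 = 21
  i=6: C(7,6)·!1 = 7·0 = 0
  i=7: C(7,7)·!0 = 1·1 = 1
Total = 22.

22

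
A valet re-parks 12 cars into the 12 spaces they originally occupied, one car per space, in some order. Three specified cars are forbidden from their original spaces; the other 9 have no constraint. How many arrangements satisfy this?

369774720

Inclusion-exclusion on the 3 forbidden self-matches:
Σ_{j=0}^{3} (-1)^j C(3,j)(12-j)!
= C(3,0)·12! - C(3,1)·11! + C(3,2)·10! - C(3,3)·9!
= 479001600 - 119750400 + 10886400 - 362880
= 369774720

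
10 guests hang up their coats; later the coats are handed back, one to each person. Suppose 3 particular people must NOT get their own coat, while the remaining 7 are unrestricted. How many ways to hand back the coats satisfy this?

2656080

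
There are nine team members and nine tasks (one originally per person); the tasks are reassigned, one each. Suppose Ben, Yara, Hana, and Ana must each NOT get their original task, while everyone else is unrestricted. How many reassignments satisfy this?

229080

Inclusion-exclusion on the 4 forbidden self-matches:
Σ_{j=0}^{4} (-1)^j C(4,j)(9-j)!
= C(4,0)·9! - C(4,1)·8! + C(4,2)·7! - C(4,3)·6! + C(4,4)·5!
= 362880 - 161280 + 30240 - 2880 + 120
= 229080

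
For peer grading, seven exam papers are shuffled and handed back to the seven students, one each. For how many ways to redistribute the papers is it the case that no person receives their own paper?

1854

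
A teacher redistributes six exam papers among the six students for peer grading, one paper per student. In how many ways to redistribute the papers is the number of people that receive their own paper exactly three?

Pick the 3 fixed positions: C(6,3) = 20 ways.
The other 3 form a derangement: !3 = 2.
Total: 20 × 2 = 40.

40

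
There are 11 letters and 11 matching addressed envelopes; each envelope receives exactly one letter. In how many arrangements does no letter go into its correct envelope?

!11 = 11! · Σ_{k=0}^{11} (-1)^k/k!
= 11! - 11!/1! + 11!/2! - 11!/3! + 11!/4! - 11!/5! + 11!/6! - 11!/7! + 11!/8! - 11!/9! + 11!/10! - 11!/11!
= 39916800 - 39916800 + 19958400 - 6652800 + 1663200 - 332640 + 55440 - 7920 + 990 - 110 + 11 - 1
= 14684570

14684570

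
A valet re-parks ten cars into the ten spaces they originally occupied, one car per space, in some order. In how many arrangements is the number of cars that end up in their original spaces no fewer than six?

2176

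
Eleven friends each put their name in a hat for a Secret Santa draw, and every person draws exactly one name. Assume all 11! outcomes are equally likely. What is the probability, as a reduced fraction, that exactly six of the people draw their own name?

11/21600

Favorable outcomes: C(11,6)·!5 = 462·44 = 20328.
Total outcomes: 11! = 39916800.
Probability = 20328/39916800 = 11/21600.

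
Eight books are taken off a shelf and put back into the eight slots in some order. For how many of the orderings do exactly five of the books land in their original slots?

112

Choose which 5 of the 8 are fixed: C(8,5) = 56.
The remaining 3 must be deranged: !3 = 2.
Total: 56 × 2 = 112.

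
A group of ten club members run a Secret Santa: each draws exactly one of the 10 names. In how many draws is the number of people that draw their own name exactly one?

1334960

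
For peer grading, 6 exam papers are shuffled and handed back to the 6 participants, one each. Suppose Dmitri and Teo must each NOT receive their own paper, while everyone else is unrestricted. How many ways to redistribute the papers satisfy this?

504

Inclusion-exclusion on the 2 forbidden self-matches:
Σ_{j=0}^{2} (-1)^j C(2,j)(6-j)!
= C(2,0)·6! - C(2,1)·5! + C(2,2)·4!
= 720 - 240 + 24
= 504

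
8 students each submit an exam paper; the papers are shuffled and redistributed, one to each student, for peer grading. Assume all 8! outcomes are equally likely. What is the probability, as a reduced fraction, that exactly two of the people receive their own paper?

Favorable outcomes: C(8,2)·!6 = 28·265 = 7420.
Total outcomes: 8! = 40320.
Probability = 7420/40320 = 53/288.

53/288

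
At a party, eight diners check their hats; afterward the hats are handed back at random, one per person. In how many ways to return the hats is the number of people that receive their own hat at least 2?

10655

Sum C(8,i)·!(8-i) for i = 2..8:
  i=2: C(8,2)·!6 = 28·265 = 7420
  i=3: C(8,3)·!5 = 56·44 = 2464
  i=4: C(8,4)·!4 = 70·9 = 630
  i=5: C(8,5)·!3 = 56·2 = 112
  i=6: C(8,6)·!2 = 28·1 = 28
  i=7: C(8,7)·!1 = 8·0 = 0
  i=8: C(8,8)·!0 = 1·1 = 1
Total = 10655.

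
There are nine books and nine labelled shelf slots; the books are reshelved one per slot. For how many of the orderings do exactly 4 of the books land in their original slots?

5544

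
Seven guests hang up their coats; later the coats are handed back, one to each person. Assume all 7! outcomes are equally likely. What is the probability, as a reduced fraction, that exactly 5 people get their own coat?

Favorable outcomes: C(7,5)·!2 = 21·1 = 21.
Total outcomes: 7! = 5040.
Probability = 21/5040 = 1/240.

1/240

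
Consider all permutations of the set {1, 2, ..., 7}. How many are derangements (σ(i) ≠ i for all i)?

1854

By inclusion-exclusion, !7 = Σ (-1)^k · 7!/k! for k=0..7
= 7! - 7!/1! + 7!/2! - 7!/3! + 7!/4! - 7!/5! + 7!/6! - 7!/7!
= 5040 - 5040 + 2520 - 840 + 210 - 42 + 7 - 1
= 1854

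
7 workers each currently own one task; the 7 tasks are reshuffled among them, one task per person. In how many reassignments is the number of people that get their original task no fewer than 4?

# with exactly i fixed is C(7,i)·!(7-i); sum over i=4..7:
  i=4: C(7,4)·!3 = 35·2 = 70
  i=5: C(7,5)·!2 = 21·1 = 21
  i=6: C(7,6)·!1 = 7·0 = 0
  i=7: C(7,7)·!0 = 1·1 = 1
Total = 92.

92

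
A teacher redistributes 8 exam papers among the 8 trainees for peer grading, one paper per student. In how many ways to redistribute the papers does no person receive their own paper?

The subfactorial !8 = [8!/e] (nearest integer).
8! = 40320, and 40320/e ≈ 14832.90, so !8 = 14833.

14833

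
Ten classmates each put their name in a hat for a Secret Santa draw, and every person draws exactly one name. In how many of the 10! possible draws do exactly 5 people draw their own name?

Choose which 5 of the 10 are fixed: C(10,5) = 252.
The other 5 form a derangement: !5 = 44.
Total: 252 × 44 = 11088.

11088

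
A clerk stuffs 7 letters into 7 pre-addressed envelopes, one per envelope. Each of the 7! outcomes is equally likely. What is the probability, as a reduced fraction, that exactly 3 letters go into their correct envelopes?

1/16

Favorable outcomes: C(7,3)·!4 = 35·9 = 315.
Total outcomes: 7! = 5040.
Probability = 315/5040 = 1/16.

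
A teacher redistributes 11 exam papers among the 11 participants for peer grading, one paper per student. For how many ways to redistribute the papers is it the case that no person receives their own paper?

14684570

By inclusion-exclusion, !11 = Σ (-1)^k · 11!/k! for k=0..11
= 11! - 11!/1! + 11!/2! - 11!/3! + 11!/4! - 11!/5! + 11!/6! - 11!/7! + 11!/8! - 11!/9! + 11!/10! - 11!/11!
= 39916800 - 39916800 + 19958400 - 6652800 + 1663200 - 332640 + 55440 - 7920 + 990 - 110 + 11 - 1
= 14684570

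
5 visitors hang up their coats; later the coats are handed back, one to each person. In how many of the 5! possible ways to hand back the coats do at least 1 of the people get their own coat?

76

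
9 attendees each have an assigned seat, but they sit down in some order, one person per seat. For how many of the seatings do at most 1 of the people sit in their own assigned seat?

266993

Sum C(9,i)·!(9-i) for i = 0..1:
  i=0: C(9,0)·!9 = 1·133496 = 133496
  i=1: C(9,1)·!8 = 9·14833 = 133497
Total = 266993.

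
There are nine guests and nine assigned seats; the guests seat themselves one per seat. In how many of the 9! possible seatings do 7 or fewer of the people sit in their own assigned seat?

362879

Sum C(9,i)·!(9-i) for i = 0..7:
  i=0: C(9,0)·!9 = 1·133496 = 133496
  i=1: C(9,1)·!8 = 9·14833 = 133497
  i=2: C(9,2)·!7 = 36·1854 = 66744
  i=3: C(9,3)·!6 = 84·265 = 22260
  i=4: C(9,4)·!5 = 126·44 = 5544
  i=5: C(9,5)·!4 = 126·9 = 1134
  i=6: C(9,6)·!3 = 84·2 = 168
  i=7: C(9,7)·!2 = 36·1 = 36
Total = 362879.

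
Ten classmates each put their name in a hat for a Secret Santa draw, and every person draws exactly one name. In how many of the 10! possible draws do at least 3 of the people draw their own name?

291394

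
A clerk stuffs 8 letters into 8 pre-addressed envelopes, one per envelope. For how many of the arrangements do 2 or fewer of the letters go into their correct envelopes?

37085

Sum C(8,i)·!(8-i) for i = 0..2:
  i=0: C(8,0)·!8 = 1·14833 = 14833
  i=1: C(8,1)·!7 = 8·1854 = 14832
  i=2: C(8,2)·!6 = 28·265 = 7420
Total = 37085.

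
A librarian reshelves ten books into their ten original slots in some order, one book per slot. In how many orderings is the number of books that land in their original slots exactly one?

1334960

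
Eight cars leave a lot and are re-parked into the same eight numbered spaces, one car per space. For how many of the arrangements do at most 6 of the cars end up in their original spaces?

40319

Sum C(8,i)·!(8-i) for i = 0..6:
  i=0: C(8,0)·!8 = 1·14833 = 14833
  i=1: C(8,1)·!7 = 8·1854 = 14832
  i=2: C(8,2)·!6 = 28·265 = 7420
  i=3: C(8,3)·!5 = 56·44 = 2464
  i=4: C(8,4)·!4 = 70·9 = 630
  i=5: C(8,5)·!3 = 56·2 = 112
  i=6: C(8,6)·!2 = 28·1 = 28
Total = 40319.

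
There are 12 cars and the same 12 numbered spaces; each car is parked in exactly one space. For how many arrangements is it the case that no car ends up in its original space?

The subfactorial !12 = [12!/e] (nearest integer).
12! = 479001600, and 479001600/e ≈ 176214840.93, so !12 = 176214841.

176214841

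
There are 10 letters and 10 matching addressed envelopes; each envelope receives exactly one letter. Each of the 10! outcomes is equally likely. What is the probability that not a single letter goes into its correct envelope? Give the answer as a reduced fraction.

16481/44800

Favorable outcomes: !10 = 1334961.
Total outcomes: 10! = 3628800.
Probability = 1334961/3628800 = 16481/44800.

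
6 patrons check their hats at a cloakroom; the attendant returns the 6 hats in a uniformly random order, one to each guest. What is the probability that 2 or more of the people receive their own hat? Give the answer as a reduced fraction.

Favorable outcomes: Σ_{i≥2} C(6,i)·!(6-i) = 15·9 + 20·2 + 15·1 + 6·0 + 1·1 = 191.
Total outcomes: 6! = 720.
Probability = 191/720 = 191/720.

191/720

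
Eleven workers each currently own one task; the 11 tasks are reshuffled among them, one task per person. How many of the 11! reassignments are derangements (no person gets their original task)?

14684570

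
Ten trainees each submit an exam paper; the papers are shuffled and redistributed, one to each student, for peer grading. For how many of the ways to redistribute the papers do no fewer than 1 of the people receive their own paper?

2293839

# with exactly i fixed is C(10,i)·!(10-i); sum over i=1..10:
  i=1: C(10,1)·!9 = 10·133496 = 1334960
  i=2: C(10,2)·!8 = 45·14833 = 667485
  i=3: C(10,3)·!7 = 120·1854 = 222480
  i=4: C(10,4)·!6 = 210·265 = 55650
  i=5: C(10,5)·!5 = 252·44 = 11088
  i=6: C(10,6)·!4 = 210·9 = 1890
  i=7: C(10,7)·!3 = 120·2 = 240
  i=8: C(10,8)·!2 = 45·1 = 45
  i=9: C(10,9)·!1 = 10·0 = 0
  i=10: C(10,10)·!0 = 1·1 = 1
Total = 2293839.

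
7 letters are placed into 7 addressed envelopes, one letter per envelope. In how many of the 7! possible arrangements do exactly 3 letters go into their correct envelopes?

315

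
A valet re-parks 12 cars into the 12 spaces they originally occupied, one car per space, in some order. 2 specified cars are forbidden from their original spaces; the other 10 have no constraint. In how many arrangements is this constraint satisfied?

402796800

Inclusion-exclusion on the 2 forbidden self-matches:
Σ_{j=0}^{2} (-1)^j C(2,j)(12-j)!
= C(2,0)·12! - C(2,1)·11! + C(2,2)·10!
= 479001600 - 79833600 + 3628800
= 402796800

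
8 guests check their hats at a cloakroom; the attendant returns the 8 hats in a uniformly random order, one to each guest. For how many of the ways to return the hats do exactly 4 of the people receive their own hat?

630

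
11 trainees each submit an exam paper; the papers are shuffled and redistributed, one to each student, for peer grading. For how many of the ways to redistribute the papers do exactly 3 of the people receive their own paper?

2447445

Pick the 3 fixed positions: C(11,3) = 165 ways.
The other 8 form a derangement: !8 = 14833.
Total: 165 × 14833 = 2447445.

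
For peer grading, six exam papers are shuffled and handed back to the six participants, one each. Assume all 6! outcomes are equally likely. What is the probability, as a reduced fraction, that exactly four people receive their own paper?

1/48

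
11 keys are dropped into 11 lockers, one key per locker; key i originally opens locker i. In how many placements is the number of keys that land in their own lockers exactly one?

14684571

Pick the single fixed position: C(11,1) = 11 ways.
The other 10 form a derangement: !10 = 1334961.
Total: 11 × 1334961 = 14684571.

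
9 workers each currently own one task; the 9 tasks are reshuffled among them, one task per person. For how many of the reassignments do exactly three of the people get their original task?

22260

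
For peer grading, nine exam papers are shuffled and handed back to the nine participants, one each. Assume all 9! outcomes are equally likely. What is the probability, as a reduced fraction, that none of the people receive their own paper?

16687/45360

Favorable outcomes: !9 = 133496.
Total outcomes: 9! = 362880.
Probability = 133496/362880 = 16687/45360.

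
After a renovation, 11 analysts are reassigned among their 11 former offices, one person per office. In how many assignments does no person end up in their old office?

14684570

The subfactorial !11 = [11!/e] (nearest integer).
11! = 39916800, and 39916800/e ≈ 14684570.08, so !11 = 14684570.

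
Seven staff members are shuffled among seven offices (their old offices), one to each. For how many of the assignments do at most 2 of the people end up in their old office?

# with exactly i fixed is C(7,i)·!(7-i); sum over i=0..2:
  i=0: C(7,0)·!7 = 1·1854 = 1854
  i=1: C(7,1)·!6 = 7·265 = 1855
  i=2: C(7,2)·!5 = 21·44 = 924
Total = 4633.

4633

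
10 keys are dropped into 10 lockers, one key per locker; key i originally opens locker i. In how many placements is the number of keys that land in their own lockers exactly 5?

11088

Choose which 5 of the 10 are fixed: C(10,5) = 252.
The remaining 5 must be deranged: !5 = 44.
Total: 252 × 44 = 11088.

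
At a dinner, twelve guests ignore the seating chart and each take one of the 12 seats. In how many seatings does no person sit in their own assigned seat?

Recurrence: !12 = 12·!11 + (-1)^12.
!12 = 12·14684570 + 1 = 176214841

176214841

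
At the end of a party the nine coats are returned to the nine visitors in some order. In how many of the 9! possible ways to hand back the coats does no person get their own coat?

133496

Use !n = (n-1)(!(n-1) + !(n-2)).
!9 = 8·(14833 + 1854) = 8·16687 = 133496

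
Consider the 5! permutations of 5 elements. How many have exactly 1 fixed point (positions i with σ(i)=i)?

45

Choose which one of the 5 is fixed: C(5,1) = 5.
The remaining 4 must be deranged: !4 = 9.
Total: 5 × 9 = 45.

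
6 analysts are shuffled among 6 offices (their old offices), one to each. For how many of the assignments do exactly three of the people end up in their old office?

40

Pick the 3 fixed positions: C(6,3) = 20 ways.
The remaining 3 must be deranged: !3 = 2.
Total: 20 × 2 = 40.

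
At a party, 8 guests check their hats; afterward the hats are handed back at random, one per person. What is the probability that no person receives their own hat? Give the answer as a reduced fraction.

Favorable outcomes: !8 = 14833.
Total outcomes: 8! = 40320.
Probability = 14833/40320 = 2119/5760.

2119/5760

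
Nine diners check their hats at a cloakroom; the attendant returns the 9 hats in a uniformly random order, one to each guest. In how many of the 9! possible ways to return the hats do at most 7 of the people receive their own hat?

362879

Sum C(9,i)·!(9-i) for i = 0..7:
  i=0: C(9,0)·!9 = 1·133496 = 133496
  i=1: C(9,1)·!8 = 9·14833 = 133497
  i=2: C(9,2)·!7 = 36·1854 = 66744
  i=3: C(9,3)·!6 = 84·265 = 22260
  i=4: C(9,4)·!5 = 126·44 = 5544
  i=5: C(9,5)·!4 = 126·9 = 1134
  i=6: C(9,6)·!3 = 84·2 = 168
  i=7: C(9,7)·!2 = 36·1 = 36
Total = 362879.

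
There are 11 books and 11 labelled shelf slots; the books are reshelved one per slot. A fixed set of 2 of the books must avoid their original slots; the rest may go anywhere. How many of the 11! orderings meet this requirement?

33022080

Let A_j be the event that the j-th constrained one is fixed. By inclusion-exclusion over the 2 events:
Σ_{j=0}^{2} (-1)^j C(2,j)(11-j)!
= C(2,0)·11! - C(2,1)·10! + C(2,2)·9!
= 39916800 - 7257600 + 362880
= 33022080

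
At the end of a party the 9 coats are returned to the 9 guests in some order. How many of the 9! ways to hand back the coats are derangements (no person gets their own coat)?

133496

The number of derangements of 9 is !9 = Σ_{k=0}^{9} (-1)^k·9!/k!
= 9! - 9!/1! + 9!/2! - 9!/3! + 9!/4! - 9!/5! + 9!/6! - 9!/7! + 9!/8! - 9!/9!
= 362880 - 362880 + 181440 - 60480 + 15120 - 3024 + 504 - 72 + 9 - 1
= 133496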